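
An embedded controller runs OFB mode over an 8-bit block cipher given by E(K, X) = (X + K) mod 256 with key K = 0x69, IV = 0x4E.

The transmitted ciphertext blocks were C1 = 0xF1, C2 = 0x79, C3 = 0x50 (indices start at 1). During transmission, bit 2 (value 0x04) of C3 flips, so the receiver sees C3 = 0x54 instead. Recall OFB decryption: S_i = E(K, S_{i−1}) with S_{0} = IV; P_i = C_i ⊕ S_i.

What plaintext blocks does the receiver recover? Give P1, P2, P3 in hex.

P1 = 0x46, P2 = 0x59, P3 = 0xDD

Only C3 changed, to 0x54. In OFB, a change in C_i flips the same bit in P_i only; the keystream is unaffected. Decrypting the received ciphertext:
P1: S = E(K, 0x4E) = 0xB7; 0xF1 ⊕ 0xB7 = 0x46.
P2: S = E(K, 0xB7) = 0x20; 0x79 ⊕ 0x20 = 0x59.
P3: S = E(K, 0x20) = 0x89; 0x54 ⊕ 0x89 = 0xDD.
Blocks that differ from the original plaintext: P3.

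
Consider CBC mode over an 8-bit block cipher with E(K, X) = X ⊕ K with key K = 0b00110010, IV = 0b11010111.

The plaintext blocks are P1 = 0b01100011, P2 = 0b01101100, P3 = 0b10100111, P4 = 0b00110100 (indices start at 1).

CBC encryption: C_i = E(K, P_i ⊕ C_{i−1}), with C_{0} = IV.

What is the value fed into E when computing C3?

C1: P1 ⊕ 0b11010111 = 0b10110100; E(K, 0b10110100) = 0b10000110.
C2: P2 ⊕ 0b10000110 = 0b11101010; E(K, 0b11101010) = 0b11011000.
C3: P3 ⊕ 0b11011000 = 0b01111111; E(K, 0b01111111) = 0b01001101.
So the input to E for block 3 is 0b01111111.

0b01111111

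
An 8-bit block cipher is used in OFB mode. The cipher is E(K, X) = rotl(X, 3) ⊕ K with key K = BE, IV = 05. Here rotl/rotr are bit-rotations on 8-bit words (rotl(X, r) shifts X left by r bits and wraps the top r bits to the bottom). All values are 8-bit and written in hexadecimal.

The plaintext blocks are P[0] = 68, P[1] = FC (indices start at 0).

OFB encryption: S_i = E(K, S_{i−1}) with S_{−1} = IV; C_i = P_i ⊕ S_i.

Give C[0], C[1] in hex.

C[0]: S = E(K, 05) = 96; 68 ⊕ 96 = FE.
C[1]: S = E(K, 96) = 0A; FC ⊕ 0A = F6.

C[0] = FE, C[1] = F6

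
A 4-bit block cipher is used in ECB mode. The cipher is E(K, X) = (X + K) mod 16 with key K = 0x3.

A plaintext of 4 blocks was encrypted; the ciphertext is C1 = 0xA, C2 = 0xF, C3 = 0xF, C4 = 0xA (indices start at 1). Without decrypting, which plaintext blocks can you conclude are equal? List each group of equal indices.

ECB encrypts each block independently with the same key, so equal ciphertext blocks imply equal plaintext blocks.
C1 = C4 = 0xA, so P1 = P4.
C2 = C3 = 0xF, so P2 = P3.

P1 = P4; P2 = P3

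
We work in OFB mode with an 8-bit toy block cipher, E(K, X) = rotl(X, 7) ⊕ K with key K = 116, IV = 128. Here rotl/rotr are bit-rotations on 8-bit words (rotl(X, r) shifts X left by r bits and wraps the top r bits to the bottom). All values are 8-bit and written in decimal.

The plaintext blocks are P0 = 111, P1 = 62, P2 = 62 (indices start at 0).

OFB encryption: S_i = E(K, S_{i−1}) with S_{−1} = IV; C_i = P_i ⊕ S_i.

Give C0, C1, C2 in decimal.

C0: S = E(K, 128) = 52; 111 ⊕ 52 = 91.
C1: S = E(K, 52) = 110; 62 ⊕ 110 = 80.
C2: S = E(K, 110) = 67; 62 ⊕ 67 = 125.

C0 = 91, C1 = 80, C2 = 125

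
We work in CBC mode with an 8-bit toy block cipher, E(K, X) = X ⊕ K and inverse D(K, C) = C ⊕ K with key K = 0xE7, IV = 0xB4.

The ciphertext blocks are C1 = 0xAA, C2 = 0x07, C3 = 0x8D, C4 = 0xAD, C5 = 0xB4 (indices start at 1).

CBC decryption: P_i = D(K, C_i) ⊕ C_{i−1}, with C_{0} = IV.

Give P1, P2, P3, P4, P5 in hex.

P1: D(K, 0xAA) = 0x4D; 0x4D ⊕ 0xB4 = 0xF9.
P2: D(K, 0x07) = 0xE0; 0xE0 ⊕ 0xAA = 0x4A.
P3: D(K, 0x8D) = 0x6A; 0x6A ⊕ 0x07 = 0x6D.
P4: D(K, 0xAD) = 0x4A; 0x4A ⊕ 0x8D = 0xC7.
P5: D(K, 0xB4) = 0x53; 0x53 ⊕ 0xAD = 0xFE.

P1 = 0xF9, P2 = 0x4A, P3 = 0x6D, P4 = 0xC7, P5 = 0xFE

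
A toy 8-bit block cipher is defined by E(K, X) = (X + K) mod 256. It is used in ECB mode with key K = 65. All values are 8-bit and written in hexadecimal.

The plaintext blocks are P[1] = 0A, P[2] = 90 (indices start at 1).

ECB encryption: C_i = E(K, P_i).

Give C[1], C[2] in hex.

C[1]: E(K, 0A) = 6F.
C[2]: E(K, 90) = F5.

C[1] = 6F, C[2] = F5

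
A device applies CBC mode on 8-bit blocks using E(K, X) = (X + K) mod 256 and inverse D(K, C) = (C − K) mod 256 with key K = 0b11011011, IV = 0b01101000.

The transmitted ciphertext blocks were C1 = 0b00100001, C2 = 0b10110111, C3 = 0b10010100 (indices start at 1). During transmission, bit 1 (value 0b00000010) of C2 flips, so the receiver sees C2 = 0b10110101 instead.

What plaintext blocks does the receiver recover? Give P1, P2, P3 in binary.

P1 = 0b00101110, P2 = 0b11111011, P3 = 0b00001100

CBC decryption: P_i = D(K, C_i) ⊕ C_{i−1}, with C_{0} = IV.
Only C2 changed, to 0b10110101. In CBC, a change in C_i garbles P_i and flips the same bit in P_{i+1}. Decrypting the received ciphertext:
P1: D(K, 0b00100001) = 0b01000110; 0b01000110 ⊕ 0b01101000 = 0b00101110.
P2: D(K, 0b10110101) = 0b11011010; 0b11011010 ⊕ 0b00100001 = 0b11111011.
P3: D(K, 0b10010100) = 0b10111001; 0b10111001 ⊕ 0b10110101 = 0b00001100.
Blocks that differ from the original plaintext: P2, P3.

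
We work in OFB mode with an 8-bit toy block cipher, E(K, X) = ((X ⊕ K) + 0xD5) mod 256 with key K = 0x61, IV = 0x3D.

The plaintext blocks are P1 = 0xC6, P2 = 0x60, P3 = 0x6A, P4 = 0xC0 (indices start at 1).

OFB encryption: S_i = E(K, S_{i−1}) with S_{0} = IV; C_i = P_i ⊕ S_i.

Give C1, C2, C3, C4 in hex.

C1: S = E(K, 0x3D) = 0x31; 0xC6 ⊕ 0x31 = 0xF7.
C2: S = E(K, 0x31) = 0x25; 0x60 ⊕ 0x25 = 0x45.
C3: S = E(K, 0x25) = 0x19; 0x6A ⊕ 0x19 = 0x73.
C4: S = E(K, 0x19) = 0x4D; 0xC0 ⊕ 0x4D = 0x8D.

C1 = 0xF7, C2 = 0x45, C3 = 0x73, C4 = 0x8D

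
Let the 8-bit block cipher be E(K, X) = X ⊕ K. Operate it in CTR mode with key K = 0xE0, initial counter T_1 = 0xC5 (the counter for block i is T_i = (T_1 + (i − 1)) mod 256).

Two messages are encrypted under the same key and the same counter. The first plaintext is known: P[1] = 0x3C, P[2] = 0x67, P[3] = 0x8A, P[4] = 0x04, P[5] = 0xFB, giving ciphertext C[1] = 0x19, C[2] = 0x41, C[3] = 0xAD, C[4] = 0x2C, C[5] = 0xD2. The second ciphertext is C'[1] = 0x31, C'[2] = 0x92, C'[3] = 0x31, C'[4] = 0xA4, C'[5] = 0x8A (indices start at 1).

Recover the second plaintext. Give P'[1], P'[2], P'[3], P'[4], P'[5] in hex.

P'[1] = 0x14, P'[2] = 0xB4, P'[3] = 0x16, P'[4] = 0x8C, P'[5] = 0xA3

In CTR with a reused counter, both messages share the same keystream S_i, so C_i ⊕ C'_i = P_i ⊕ P'_i and thus P'_i = P_i ⊕ C_i ⊕ C'_i.
P'[1]: 0x3C ⊕ 0x19 ⊕ 0x31 = 0x14.
P'[2]: 0x67 ⊕ 0x41 ⊕ 0x92 = 0xB4.
P'[3]: 0x8A ⊕ 0xAD ⊕ 0x31 = 0x16.
P'[4]: 0x04 ⊕ 0x2C ⊕ 0xA4 = 0x8C.
P'[5]: 0xFB ⊕ 0xD2 ⊕ 0x8A = 0xA3.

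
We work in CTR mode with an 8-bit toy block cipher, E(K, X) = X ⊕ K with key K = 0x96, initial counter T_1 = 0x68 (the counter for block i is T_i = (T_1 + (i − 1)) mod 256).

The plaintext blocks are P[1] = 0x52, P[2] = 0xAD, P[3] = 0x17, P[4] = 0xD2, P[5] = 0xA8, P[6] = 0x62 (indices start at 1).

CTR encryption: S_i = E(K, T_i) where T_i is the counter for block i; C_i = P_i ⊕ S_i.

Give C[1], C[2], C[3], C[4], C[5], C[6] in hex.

C[1]: T = 0x68, S = E(K, T) = 0xFE; 0x52 ⊕ 0xFE = 0xAC.
C[2]: T = 0x69, S = E(K, T) = 0xFF; 0xAD ⊕ 0xFF = 0x52.
C[3]: T = 0x6A, S = E(K, T) = 0xFC; 0x17 ⊕ 0xFC = 0xEB.
C[4]: T = 0x6B, S = E(K, T) = 0xFD; 0xD2 ⊕ 0xFD = 0x2F.
C[5]: T = 0x6C, S = E(K, T) = 0xFA; 0xA8 ⊕ 0xFA = 0x52.
C[6]: T = 0x6D, S = E(K, T) = 0xFB; 0x62 ⊕ 0xFB = 0x99.

C[1] = 0xAC, C[2] = 0x52, C[3] = 0xEB, C[4] = 0x2F, C[5] = 0x52, C[6] = 0x99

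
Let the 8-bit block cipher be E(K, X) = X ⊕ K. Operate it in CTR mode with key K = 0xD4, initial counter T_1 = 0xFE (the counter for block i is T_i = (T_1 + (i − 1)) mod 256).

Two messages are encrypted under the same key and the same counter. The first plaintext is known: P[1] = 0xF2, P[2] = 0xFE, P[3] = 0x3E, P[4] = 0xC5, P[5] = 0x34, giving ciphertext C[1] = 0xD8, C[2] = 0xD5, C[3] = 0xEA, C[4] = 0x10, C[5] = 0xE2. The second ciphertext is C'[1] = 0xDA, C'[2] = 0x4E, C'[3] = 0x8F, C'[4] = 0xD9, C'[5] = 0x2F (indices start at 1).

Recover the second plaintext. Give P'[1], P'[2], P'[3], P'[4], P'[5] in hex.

P'[1] = 0xF0, P'[2] = 0x65, P'[3] = 0x5B, P'[4] = 0x0C, P'[5] = 0xF9

In CTR with a reused counter, both messages share the same keystream S_i, so C_i ⊕ C'_i = P_i ⊕ P'_i and thus P'_i = P_i ⊕ C_i ⊕ C'_i.
P'[1]: 0xF2 ⊕ 0xD8 ⊕ 0xDA = 0xF0.
P'[2]: 0xFE ⊕ 0xD5 ⊕ 0x4E = 0x65.
P'[3]: 0x3E ⊕ 0xEA ⊕ 0x8F = 0x5B.
P'[4]: 0xC5 ⊕ 0x10 ⊕ 0xD9 = 0x0C.
P'[5]: 0x34 ⊕ 0xE2 ⊕ 0x2F = 0xF9.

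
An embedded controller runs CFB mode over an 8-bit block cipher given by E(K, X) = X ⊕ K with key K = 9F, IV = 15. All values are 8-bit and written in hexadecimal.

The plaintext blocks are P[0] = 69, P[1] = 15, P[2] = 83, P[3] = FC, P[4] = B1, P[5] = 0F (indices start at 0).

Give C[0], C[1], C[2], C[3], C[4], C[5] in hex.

CFB encryption: C_i = P_i ⊕ E(K, C_{i−1}), with C_{−1} = IV.
C[0]: E(K, 15) = 8A; 69 ⊕ 8A = E3.
C[1]: E(K, E3) = 7C; 15 ⊕ 7C = 69.
C[2]: E(K, 69) = F6; 83 ⊕ F6 = 75.
C[3]: E(K, 75) = EA; FC ⊕ EA = 16.
C[4]: E(K, 16) = 89; B1 ⊕ 89 = 38.
C[5]: E(K, 38) = A7; 0F ⊕ A7 = A8.

C[0] = E3, C[1] = 69, C[2] = 75, C[3] = 16, C[4] = 38, C[5] = A8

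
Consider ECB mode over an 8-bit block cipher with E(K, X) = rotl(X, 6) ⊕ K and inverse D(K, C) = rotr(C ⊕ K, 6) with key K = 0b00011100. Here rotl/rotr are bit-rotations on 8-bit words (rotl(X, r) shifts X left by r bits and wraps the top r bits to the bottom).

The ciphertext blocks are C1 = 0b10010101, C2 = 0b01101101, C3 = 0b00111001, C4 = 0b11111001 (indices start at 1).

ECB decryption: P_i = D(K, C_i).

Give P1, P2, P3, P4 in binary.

P1 = 0b00100110, P2 = 0b11000101, P3 = 0b10010100, P4 = 0b10010111

P1: D(K, 0b10010101) = 0b00100110.
P2: D(K, 0b01101101) = 0b11000101.
P3: D(K, 0b00111001) = 0b10010100.
P4: D(K, 0b11111001) = 0b10010111.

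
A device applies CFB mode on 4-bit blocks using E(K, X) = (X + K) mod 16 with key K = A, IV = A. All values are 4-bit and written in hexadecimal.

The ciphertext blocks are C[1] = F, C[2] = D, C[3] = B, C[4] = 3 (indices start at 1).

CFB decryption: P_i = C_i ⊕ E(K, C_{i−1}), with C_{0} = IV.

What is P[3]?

P[3]: E(K, D) = 7; B ⊕ 7 = C.

P[3] = C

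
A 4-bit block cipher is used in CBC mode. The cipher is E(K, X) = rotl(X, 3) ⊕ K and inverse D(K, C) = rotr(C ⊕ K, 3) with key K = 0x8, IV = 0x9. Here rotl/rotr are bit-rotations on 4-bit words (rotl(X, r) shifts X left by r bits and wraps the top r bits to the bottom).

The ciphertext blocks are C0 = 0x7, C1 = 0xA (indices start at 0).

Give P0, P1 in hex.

CBC decryption: P_i = D(K, C_i) ⊕ C_{i−1}, with C_{−1} = IV.
P0: D(K, 0x7) = 0xF; 0xF ⊕ 0x9 = 0x6.
P1: D(K, 0xA) = 0x4; 0x4 ⊕ 0x7 = 0x3.

P0 = 0x6, P1 = 0x3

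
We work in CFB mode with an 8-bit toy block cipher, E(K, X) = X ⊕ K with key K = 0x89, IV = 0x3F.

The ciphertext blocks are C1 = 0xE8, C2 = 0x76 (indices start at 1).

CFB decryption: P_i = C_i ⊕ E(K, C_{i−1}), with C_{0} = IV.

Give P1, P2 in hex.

P1 = 0x5E, P2 = 0x17

P1: E(K, 0x3F) = 0xB6; 0xE8 ⊕ 0xB6 = 0x5E.
P2: E(K, 0xE8) = 0x61; 0x76 ⊕ 0x61 = 0x17.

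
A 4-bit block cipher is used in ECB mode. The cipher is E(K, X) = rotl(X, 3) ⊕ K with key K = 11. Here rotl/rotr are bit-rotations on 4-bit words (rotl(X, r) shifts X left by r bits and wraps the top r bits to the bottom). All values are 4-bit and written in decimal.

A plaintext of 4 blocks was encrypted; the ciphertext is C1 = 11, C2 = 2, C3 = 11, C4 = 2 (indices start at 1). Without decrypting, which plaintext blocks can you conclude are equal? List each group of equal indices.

P1 = P3; P2 = P4

ECB encrypts each block independently with the same key, so equal ciphertext blocks imply equal plaintext blocks.
C1 = C3 = 11, so P1 = P3.
C2 = C4 = 2, so P2 = P4.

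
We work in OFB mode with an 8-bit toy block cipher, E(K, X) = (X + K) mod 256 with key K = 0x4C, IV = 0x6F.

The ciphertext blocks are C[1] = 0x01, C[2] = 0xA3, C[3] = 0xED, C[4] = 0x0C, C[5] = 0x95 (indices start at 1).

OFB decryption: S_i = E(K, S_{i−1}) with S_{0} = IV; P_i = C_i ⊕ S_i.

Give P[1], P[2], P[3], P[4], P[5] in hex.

P[1] = 0xBA, P[2] = 0xA4, P[3] = 0xBE, P[4] = 0x93, P[5] = 0x7E

P[1]: S = E(K, 0x6F) = 0xBB; 0x01 ⊕ 0xBB = 0xBA.
P[2]: S = E(K, 0xBB) = 0x07; 0xA3 ⊕ 0x07 = 0xA4.
P[3]: S = E(K, 0x07) = 0x53; 0xED ⊕ 0x53 = 0xBE.
P[4]: S = E(K, 0x53) = 0x9F; 0x0C ⊕ 0x9F = 0x93.
P[5]: S = E(K, 0x9F) = 0xEB; 0x95 ⊕ 0xEB = 0x7E.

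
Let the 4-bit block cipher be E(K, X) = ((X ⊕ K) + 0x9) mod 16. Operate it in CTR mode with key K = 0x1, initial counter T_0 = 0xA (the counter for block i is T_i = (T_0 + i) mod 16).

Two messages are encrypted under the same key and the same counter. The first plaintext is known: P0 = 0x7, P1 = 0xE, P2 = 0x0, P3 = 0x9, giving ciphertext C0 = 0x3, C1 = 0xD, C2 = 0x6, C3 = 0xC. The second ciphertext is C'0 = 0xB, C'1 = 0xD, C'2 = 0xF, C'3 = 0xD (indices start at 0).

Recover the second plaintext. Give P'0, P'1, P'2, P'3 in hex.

In CTR with a reused counter, both messages share the same keystream S_i, so C_i ⊕ C'_i = P_i ⊕ P'_i and thus P'_i = P_i ⊕ C_i ⊕ C'_i.
P'0: 0x7 ⊕ 0x3 ⊕ 0xB = 0xF.
P'1: 0xE ⊕ 0xD ⊕ 0xD = 0xE.
P'2: 0x0 ⊕ 0x6 ⊕ 0xF = 0x9.
P'3: 0x9 ⊕ 0xC ⊕ 0xD = 0x8.

P'0 = 0xF, P'1 = 0xE, P'2 = 0x9, P'3 = 0x8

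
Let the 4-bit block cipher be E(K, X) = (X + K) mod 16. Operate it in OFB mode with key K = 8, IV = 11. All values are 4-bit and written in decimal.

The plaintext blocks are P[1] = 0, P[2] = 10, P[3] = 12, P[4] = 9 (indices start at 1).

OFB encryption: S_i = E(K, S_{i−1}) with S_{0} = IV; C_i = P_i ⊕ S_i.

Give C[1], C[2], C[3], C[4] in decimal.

C[1] = 3, C[2] = 1, C[3] = 15, C[4] = 2

C[1]: S = E(K, 11) = 3; 0 ⊕ 3 = 3.
C[2]: S = E(K, 3) = 11; 10 ⊕ 11 = 1.
C[3]: S = E(K, 11) = 3; 12 ⊕ 3 = 15.
C[4]: S = E(K, 3) = 11; 9 ⊕ 11 = 2.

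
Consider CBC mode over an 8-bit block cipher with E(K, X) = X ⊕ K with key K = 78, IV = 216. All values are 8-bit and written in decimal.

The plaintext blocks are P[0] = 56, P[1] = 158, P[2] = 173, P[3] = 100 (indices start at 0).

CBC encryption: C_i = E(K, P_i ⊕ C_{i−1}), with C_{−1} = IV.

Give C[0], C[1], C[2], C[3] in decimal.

C[0] = 174, C[1] = 126, C[2] = 157, C[3] = 183

C[0]: P[0] ⊕ 216 = 224; E(K, 224) = 174.
C[1]: P[1] ⊕ 174 = 48; E(K, 48) = 126.
C[2]: P[2] ⊕ 126 = 211; E(K, 211) = 157.
C[3]: P[3] ⊕ 157 = 249; E(K, 249) = 183.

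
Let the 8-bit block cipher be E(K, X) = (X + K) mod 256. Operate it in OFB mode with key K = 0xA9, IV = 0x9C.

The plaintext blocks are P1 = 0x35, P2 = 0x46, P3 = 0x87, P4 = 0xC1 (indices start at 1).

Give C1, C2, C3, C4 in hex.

C1 = 0x70, C2 = 0xA8, C3 = 0x10, C4 = 0x81

OFB encryption: S_i = E(K, S_{i−1}) with S_{0} = IV; C_i = P_i ⊕ S_i.
C1: S = E(K, 0x9C) = 0x45; 0x35 ⊕ 0x45 = 0x70.
C2: S = E(K, 0x45) = 0xEE; 0x46 ⊕ 0xEE = 0xA8.
C3: S = E(K, 0xEE) = 0x97; 0x87 ⊕ 0x97 = 0x10.
C4: S = E(K, 0x97) = 0x40; 0xC1 ⊕ 0x40 = 0x81.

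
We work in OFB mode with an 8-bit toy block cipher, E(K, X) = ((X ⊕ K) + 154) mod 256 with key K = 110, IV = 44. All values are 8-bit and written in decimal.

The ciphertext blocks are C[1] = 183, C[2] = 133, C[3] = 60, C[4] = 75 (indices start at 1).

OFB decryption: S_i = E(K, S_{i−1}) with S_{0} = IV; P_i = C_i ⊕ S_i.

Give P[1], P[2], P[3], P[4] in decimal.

P[1]: S = E(K, 44) = 220; 183 ⊕ 220 = 107.
P[2]: S = E(K, 220) = 76; 133 ⊕ 76 = 201.
P[3]: S = E(K, 76) = 188; 60 ⊕ 188 = 128.
P[4]: S = E(K, 188) = 108; 75 ⊕ 108 = 39.

P[1] = 107, P[2] = 201, P[3] = 128, P[4] = 39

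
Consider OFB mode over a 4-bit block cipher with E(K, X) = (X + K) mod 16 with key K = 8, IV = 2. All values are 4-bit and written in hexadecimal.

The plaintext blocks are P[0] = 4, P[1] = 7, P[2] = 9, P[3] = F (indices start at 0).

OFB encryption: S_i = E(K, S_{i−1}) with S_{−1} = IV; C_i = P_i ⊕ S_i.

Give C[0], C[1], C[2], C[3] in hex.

C[0]: S = E(K, 2) = A; 4 ⊕ A = E.
C[1]: S = E(K, A) = 2; 7 ⊕ 2 = 5.
C[2]: S = E(K, 2) = A; 9 ⊕ A = 3.
C[3]: S = E(K, A) = 2; F ⊕ 2 = D.

C[0] = E, C[1] = 5, C[2] = 3, C[3] = D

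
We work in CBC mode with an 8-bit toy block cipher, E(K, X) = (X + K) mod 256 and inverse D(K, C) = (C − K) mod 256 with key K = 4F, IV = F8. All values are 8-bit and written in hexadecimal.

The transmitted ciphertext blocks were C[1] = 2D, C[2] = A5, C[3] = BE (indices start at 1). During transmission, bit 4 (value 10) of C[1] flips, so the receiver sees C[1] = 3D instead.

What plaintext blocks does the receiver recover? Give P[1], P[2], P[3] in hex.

P[1] = 16, P[2] = 6B, P[3] = CA

CBC decryption: P_i = D(K, C_i) ⊕ C_{i−1}, with C_{0} = IV.
Only C[1] changed, to 3D. In CBC, a change in C_i garbles P_i and flips the same bit in P_{i+1}. Decrypting the received ciphertext:
P[1]: D(K, 3D) = EE; EE ⊕ F8 = 16.
P[2]: D(K, A5) = 56; 56 ⊕ 3D = 6B.
P[3]: D(K, BE) = 6F; 6F ⊕ A5 = CA.
Blocks that differ from the original plaintext: P[1], P[2].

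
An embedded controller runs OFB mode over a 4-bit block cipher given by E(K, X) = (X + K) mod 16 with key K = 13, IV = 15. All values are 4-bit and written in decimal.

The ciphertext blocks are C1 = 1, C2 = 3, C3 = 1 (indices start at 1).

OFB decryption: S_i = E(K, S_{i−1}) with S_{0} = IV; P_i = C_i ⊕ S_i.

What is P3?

P1: S = E(K, 15) = 12; 1 ⊕ 12 = 13.
P2: S = E(K, 12) = 9; 3 ⊕ 9 = 10.
P3: S = E(K, 9) = 6; 1 ⊕ 6 = 7.

P3 = 7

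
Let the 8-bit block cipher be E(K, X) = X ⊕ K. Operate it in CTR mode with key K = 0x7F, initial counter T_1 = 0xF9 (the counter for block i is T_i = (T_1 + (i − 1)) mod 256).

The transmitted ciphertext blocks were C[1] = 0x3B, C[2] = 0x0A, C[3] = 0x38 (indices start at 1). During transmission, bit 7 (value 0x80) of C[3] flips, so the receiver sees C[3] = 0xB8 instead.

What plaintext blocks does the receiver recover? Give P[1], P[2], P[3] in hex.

P[1] = 0xBD, P[2] = 0x8F, P[3] = 0x3C

CTR decryption: S_i = E(K, T_i) where T_i is the counter for block i; P_i = C_i ⊕ S_i.
Only C[3] changed, to 0xB8. In CTR, a change in C_i flips the same bit in P_i only; the keystream is unaffected. Decrypting the received ciphertext:
P[1]: T = 0xF9, S = E(K, T) = 0x86; 0x3B ⊕ 0x86 = 0xBD.
P[2]: T = 0xFA, S = E(K, T) = 0x85; 0x0A ⊕ 0x85 = 0x8F.
P[3]: T = 0xFB, S = E(K, T) = 0x84; 0xB8 ⊕ 0x84 = 0x3C.
Blocks that differ from the original plaintext: P[3].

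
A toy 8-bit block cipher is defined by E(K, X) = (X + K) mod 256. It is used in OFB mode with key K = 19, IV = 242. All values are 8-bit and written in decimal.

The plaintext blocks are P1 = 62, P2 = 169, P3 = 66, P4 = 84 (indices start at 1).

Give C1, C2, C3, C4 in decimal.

C1 = 59, C2 = 177, C3 = 105, C4 = 106

OFB encryption: S_i = E(K, S_{i−1}) with S_{0} = IV; C_i = P_i ⊕ S_i.
C1: S = E(K, 242) = 5; 62 ⊕ 5 = 59.
C2: S = E(K, 5) = 24; 169 ⊕ 24 = 177.
C3: S = E(K, 24) = 43; 66 ⊕ 43 = 105.
C4: S = E(K, 43) = 62; 84 ⊕ 62 = 106.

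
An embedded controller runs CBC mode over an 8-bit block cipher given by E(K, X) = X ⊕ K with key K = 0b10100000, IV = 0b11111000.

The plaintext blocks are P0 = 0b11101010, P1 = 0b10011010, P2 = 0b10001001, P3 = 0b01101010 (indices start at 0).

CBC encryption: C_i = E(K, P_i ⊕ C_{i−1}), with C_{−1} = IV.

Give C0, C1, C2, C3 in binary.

C0 = 0b10110010, C1 = 0b10001000, C2 = 0b10100001, C3 = 0b01101011

C0: P0 ⊕ 0b11111000 = 0b00010010; E(K, 0b00010010) = 0b10110010.
C1: P1 ⊕ 0b10110010 = 0b00101000; E(K, 0b00101000) = 0b10001000.
C2: P2 ⊕ 0b10001000 = 0b00000001; E(K, 0b00000001) = 0b10100001.
C3: P3 ⊕ 0b10100001 = 0b11001011; E(K, 0b11001011) = 0b01101011.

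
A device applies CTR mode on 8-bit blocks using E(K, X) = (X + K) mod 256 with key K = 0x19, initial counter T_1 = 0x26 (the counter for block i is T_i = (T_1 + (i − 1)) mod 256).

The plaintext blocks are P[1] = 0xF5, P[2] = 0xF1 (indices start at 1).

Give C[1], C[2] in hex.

CTR encryption: S_i = E(K, T_i) where T_i is the counter for block i; C_i = P_i ⊕ S_i.
C[1]: T = 0x26, S = E(K, T) = 0x3F; 0xF5 ⊕ 0x3F = 0xCA.
C[2]: T = 0x27, S = E(K, T) = 0x40; 0xF1 ⊕ 0x40 = 0xB1.

C[1] = 0xCA, C[2] = 0xB1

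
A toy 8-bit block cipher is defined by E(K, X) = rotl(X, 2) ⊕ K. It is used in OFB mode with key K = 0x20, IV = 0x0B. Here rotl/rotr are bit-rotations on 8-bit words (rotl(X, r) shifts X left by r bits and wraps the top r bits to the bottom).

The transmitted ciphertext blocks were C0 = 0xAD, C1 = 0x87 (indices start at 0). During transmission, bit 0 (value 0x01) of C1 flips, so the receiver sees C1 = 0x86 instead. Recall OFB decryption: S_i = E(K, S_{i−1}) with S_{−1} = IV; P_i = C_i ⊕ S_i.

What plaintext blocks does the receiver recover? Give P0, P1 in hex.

Only C1 changed, to 0x86. In OFB, a change in C_i flips the same bit in P_i only; the keystream is unaffected. Decrypting the received ciphertext:
P0: S = E(K, 0x0B) = 0x0C; 0xAD ⊕ 0x0C = 0xA1.
P1: S = E(K, 0x0C) = 0x10; 0x86 ⊕ 0x10 = 0x96.
Blocks that differ from the original plaintext: P1.

P0 = 0xA1, P1 = 0x96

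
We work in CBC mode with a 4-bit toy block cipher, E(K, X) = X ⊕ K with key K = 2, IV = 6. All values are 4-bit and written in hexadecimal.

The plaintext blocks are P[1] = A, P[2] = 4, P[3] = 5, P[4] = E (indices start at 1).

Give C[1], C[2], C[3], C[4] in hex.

C[1] = E, C[2] = 8, C[3] = F, C[4] = 3

CBC encryption: C_i = E(K, P_i ⊕ C_{i−1}), with C_{0} = IV.
C[1]: P[1] ⊕ 6 = C; E(K, C) = E.
C[2]: P[2] ⊕ E = A; E(K, A) = 8.
C[3]: P[3] ⊕ 8 = D; E(K, D) = F.
C[4]: P[4] ⊕ F = 1; E(K, 1) = 3.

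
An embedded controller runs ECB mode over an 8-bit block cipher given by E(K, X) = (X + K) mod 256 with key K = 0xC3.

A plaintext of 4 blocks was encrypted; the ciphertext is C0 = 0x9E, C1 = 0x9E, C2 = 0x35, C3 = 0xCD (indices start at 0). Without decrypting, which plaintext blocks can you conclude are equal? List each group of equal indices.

P0 = P1

ECB encrypts each block independently with the same key, so equal ciphertext blocks imply equal plaintext blocks.
C0 = C1 = 0x9E, so P0 = P1.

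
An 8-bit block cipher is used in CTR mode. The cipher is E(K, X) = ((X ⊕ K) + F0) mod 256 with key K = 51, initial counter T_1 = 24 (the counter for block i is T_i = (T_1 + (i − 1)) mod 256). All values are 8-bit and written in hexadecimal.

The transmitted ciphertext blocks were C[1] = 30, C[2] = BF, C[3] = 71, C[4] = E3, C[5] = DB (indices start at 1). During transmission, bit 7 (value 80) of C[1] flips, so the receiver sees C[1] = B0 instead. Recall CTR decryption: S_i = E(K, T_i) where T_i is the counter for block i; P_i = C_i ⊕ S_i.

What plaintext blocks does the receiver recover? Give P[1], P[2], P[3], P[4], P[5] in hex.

Only C[1] changed, to B0. In CTR, a change in C_i flips the same bit in P_i only; the keystream is unaffected. Decrypting the received ciphertext:
P[1]: T = 24, S = E(K, T) = 65; B0 ⊕ 65 = D5.
P[2]: T = 25, S = E(K, T) = 64; BF ⊕ 64 = DB.
P[3]: T = 26, S = E(K, T) = 67; 71 ⊕ 67 = 16.
P[4]: T = 27, S = E(K, T) = 66; E3 ⊕ 66 = 85.
P[5]: T = 28, S = E(K, T) = 69; DB ⊕ 69 = B2.
Blocks that differ from the original plaintext: P[1].

P[1] = D5, P[2] = DB, P[3] = 16, P[4] = 85, P[5] = B2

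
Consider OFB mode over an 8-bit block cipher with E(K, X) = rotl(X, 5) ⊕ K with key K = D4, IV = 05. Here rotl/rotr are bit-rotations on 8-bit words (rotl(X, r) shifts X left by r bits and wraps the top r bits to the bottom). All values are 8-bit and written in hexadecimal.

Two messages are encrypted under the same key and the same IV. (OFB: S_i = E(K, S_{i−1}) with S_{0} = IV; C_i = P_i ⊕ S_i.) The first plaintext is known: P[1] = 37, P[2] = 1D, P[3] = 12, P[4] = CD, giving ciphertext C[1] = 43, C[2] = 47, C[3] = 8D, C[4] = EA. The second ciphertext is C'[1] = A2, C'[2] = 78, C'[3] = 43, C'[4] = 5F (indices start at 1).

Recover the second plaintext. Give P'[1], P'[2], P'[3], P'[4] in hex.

P'[1] = D6, P'[2] = 22, P'[3] = DC, P'[4] = 78

In OFB with a reused IV, both messages share the same keystream S_i, so C_i ⊕ C'_i = P_i ⊕ P'_i and thus P'_i = P_i ⊕ C_i ⊕ C'_i.
P'[1]: 37 ⊕ 43 ⊕ A2 = D6.
P'[2]: 1D ⊕ 47 ⊕ 78 = 22.
P'[3]: 12 ⊕ 8D ⊕ 43 = DC.
P'[4]: CD ⊕ EA ⊕ 5F = 78.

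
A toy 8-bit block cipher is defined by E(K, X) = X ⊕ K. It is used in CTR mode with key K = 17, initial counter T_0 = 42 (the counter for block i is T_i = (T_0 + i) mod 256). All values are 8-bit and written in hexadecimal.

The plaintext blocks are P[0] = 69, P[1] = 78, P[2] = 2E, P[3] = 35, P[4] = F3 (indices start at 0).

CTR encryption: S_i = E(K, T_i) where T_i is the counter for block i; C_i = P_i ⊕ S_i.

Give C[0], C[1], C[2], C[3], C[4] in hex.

C[0]: T = 42, S = E(K, T) = 55; 69 ⊕ 55 = 3C.
C[1]: T = 43, S = E(K, T) = 54; 78 ⊕ 54 = 2C.
C[2]: T = 44, S = E(K, T) = 53; 2E ⊕ 53 = 7D.
C[3]: T = 45, S = E(K, T) = 52; 35 ⊕ 52 = 67.
C[4]: T = 46, S = E(K, T) = 51; F3 ⊕ 51 = A2.

C[0] = 3C, C[1] = 2C, C[2] = 7D, C[3] = 67, C[4] = A2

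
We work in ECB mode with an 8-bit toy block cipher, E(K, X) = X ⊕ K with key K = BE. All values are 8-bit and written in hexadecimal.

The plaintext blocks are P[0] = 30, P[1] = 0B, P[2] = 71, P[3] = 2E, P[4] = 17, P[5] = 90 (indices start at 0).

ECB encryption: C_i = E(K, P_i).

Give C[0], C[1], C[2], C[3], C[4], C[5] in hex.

C[0]: E(K, 30) = 8E.
C[1]: E(K, 0B) = B5.
C[2]: E(K, 71) = CF.
C[3]: E(K, 2E) = 90.
C[4]: E(K, 17) = A9.
C[5]: E(K, 90) = 2E.

C[0] = 8E, C[1] = B5, C[2] = CF, C[3] = 90, C[4] = A9, C[5] = 2E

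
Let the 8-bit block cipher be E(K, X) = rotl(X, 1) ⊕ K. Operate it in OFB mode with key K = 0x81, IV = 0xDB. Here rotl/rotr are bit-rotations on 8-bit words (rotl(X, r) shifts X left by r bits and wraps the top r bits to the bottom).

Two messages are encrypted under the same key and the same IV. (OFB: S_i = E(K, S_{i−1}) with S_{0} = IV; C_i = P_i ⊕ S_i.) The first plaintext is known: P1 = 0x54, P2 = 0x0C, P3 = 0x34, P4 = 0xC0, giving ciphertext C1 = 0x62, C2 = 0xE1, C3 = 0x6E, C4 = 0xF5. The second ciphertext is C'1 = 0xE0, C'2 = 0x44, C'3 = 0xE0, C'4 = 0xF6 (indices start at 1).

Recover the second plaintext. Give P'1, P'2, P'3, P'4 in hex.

In OFB with a reused IV, both messages share the same keystream S_i, so C_i ⊕ C'_i = P_i ⊕ P'_i and thus P'_i = P_i ⊕ C_i ⊕ C'_i.
P'1: 0x54 ⊕ 0x62 ⊕ 0xE0 = 0xD6.
P'2: 0x0C ⊕ 0xE1 ⊕ 0x44 = 0xA9.
P'3: 0x34 ⊕ 0x6E ⊕ 0xE0 = 0xBA.
P'4: 0xC0 ⊕ 0xF5 ⊕ 0xF6 = 0xC3.

P'1 = 0xD6, P'2 = 0xA9, P'3 = 0xBA, P'4 = 0xC3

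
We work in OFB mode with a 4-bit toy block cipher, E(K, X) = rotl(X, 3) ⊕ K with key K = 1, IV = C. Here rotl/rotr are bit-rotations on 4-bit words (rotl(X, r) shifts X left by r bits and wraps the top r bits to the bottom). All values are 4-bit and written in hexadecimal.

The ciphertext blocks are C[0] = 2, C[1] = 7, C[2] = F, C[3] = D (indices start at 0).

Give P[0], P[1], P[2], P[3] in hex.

P[0] = 5, P[1] = D, P[2] = B, P[3] = E

OFB decryption: S_i = E(K, S_{i−1}) with S_{−1} = IV; P_i = C_i ⊕ S_i.
P[0]: S = E(K, C) = 7; 2 ⊕ 7 = 5.
P[1]: S = E(K, 7) = A; 7 ⊕ A = D.
P[2]: S = E(K, A) = 4; F ⊕ 4 = B.
P[3]: S = E(K, 4) = 3; D ⊕ 3 = E.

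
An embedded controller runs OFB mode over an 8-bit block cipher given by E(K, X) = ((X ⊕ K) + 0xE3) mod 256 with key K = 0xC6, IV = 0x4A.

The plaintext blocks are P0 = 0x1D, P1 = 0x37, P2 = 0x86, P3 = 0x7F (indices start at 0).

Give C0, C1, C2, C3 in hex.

OFB encryption: S_i = E(K, S_{i−1}) with S_{−1} = IV; C_i = P_i ⊕ S_i.
C0: S = E(K, 0x4A) = 0x6F; 0x1D ⊕ 0x6F = 0x72.
C1: S = E(K, 0x6F) = 0x8C; 0x37 ⊕ 0x8C = 0xBB.
C2: S = E(K, 0x8C) = 0x2D; 0x86 ⊕ 0x2D = 0xAB.
C3: S = E(K, 0x2D) = 0xCE; 0x7F ⊕ 0xCE = 0xB1.

C0 = 0x72, C1 = 0xBB, C2 = 0xAB, C3 = 0xB1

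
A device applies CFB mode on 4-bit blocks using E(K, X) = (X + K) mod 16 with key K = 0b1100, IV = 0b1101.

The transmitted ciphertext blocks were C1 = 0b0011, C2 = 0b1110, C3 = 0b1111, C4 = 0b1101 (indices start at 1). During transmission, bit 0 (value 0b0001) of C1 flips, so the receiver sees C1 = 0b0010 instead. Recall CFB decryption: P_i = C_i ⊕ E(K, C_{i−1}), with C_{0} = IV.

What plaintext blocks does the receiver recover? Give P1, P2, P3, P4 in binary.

P1 = 0b1011, P2 = 0b0000, P3 = 0b0101, P4 = 0b0110

Only C1 changed, to 0b0010. In CFB, a change in C_i flips the same bit in P_i and garbles P_{i+1}. Decrypting the received ciphertext:
P1: E(K, 0b1101) = 0b1001; 0b0010 ⊕ 0b1001 = 0b1011.
P2: E(K, 0b0010) = 0b1110; 0b1110 ⊕ 0b1110 = 0b0000.
P3: E(K, 0b1110) = 0b1010; 0b1111 ⊕ 0b1010 = 0b0101.
P4: E(K, 0b1111) = 0b1011; 0b1101 ⊕ 0b1011 = 0b0110.
Blocks that differ from the original plaintext: P1, P2.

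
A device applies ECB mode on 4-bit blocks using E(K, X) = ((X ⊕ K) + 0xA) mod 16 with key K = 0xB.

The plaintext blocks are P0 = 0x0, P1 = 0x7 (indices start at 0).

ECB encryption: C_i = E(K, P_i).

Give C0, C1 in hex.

C0: E(K, 0x0) = 0x5.
C1: E(K, 0x7) = 0x6.

C0 = 0x5, C1 = 0x6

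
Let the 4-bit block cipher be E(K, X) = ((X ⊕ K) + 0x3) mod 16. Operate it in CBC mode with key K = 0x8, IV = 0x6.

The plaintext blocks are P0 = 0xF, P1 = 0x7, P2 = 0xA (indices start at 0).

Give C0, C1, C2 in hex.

C0 = 0x4, C1 = 0xE, C2 = 0xF

CBC encryption: C_i = E(K, P_i ⊕ C_{i−1}), with C_{−1} = IV.
C0: P0 ⊕ 0x6 = 0x9; E(K, 0x9) = 0x4.
C1: P1 ⊕ 0x4 = 0x3; E(K, 0x3) = 0xE.
C2: P2 ⊕ 0xE = 0x4; E(K, 0x4) = 0xF.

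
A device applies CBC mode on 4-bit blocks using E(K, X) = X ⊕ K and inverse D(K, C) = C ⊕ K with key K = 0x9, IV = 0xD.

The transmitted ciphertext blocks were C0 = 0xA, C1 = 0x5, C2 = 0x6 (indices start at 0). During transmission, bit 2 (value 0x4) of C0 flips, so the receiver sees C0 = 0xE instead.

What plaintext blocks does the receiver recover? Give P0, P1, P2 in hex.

CBC decryption: P_i = D(K, C_i) ⊕ C_{i−1}, with C_{−1} = IV.
Only C0 changed, to 0xE. In CBC, a change in C_i garbles P_i and flips the same bit in P_{i+1}. Decrypting the received ciphertext:
P0: D(K, 0xE) = 0x7; 0x7 ⊕ 0xD = 0xA.
P1: D(K, 0x5) = 0xC; 0xC ⊕ 0xE = 0x2.
P2: D(K, 0x6) = 0xF; 0xF ⊕ 0x5 = 0xA.
Blocks that differ from the original plaintext: P0, P1.

P0 = 0xA, P1 = 0x2, P2 = 0xA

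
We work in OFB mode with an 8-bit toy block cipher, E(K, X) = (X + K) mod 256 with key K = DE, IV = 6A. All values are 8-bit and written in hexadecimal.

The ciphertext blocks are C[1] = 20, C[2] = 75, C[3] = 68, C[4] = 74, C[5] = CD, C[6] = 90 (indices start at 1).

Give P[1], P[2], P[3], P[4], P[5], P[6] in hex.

P[1] = 68, P[2] = 53, P[3] = 6C, P[4] = 96, P[5] = 0D, P[6] = 0E

OFB decryption: S_i = E(K, S_{i−1}) with S_{0} = IV; P_i = C_i ⊕ S_i.
P[1]: S = E(K, 6A) = 48; 20 ⊕ 48 = 68.
P[2]: S = E(K, 48) = 26; 75 ⊕ 26 = 53.
P[3]: S = E(K, 26) = 04; 68 ⊕ 04 = 6C.
P[4]: S = E(K, 04) = E2; 74 ⊕ E2 = 96.
P[5]: S = E(K, E2) = C0; CD ⊕ C0 = 0D.
P[6]: S = E(K, C0) = 9E; 90 ⊕ 9E = 0E.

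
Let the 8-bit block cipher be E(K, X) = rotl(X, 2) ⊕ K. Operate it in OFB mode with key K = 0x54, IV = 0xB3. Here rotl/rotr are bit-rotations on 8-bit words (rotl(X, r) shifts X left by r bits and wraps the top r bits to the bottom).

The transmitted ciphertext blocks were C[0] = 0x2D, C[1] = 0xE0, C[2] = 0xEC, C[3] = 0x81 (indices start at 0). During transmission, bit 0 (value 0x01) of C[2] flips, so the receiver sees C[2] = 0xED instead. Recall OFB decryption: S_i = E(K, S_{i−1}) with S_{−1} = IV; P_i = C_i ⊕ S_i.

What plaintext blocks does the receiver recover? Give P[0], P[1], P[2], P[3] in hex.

P[0] = 0xB7, P[1] = 0xDE, P[2] = 0x41, P[3] = 0x67

Only C[2] changed, to 0xED. In OFB, a change in C_i flips the same bit in P_i only; the keystream is unaffected. Decrypting the received ciphertext:
P[0]: S = E(K, 0xB3) = 0x9A; 0x2D ⊕ 0x9A = 0xB7.
P[1]: S = E(K, 0x9A) = 0x3E; 0xE0 ⊕ 0x3E = 0xDE.
P[2]: S = E(K, 0x3E) = 0xAC; 0xED ⊕ 0xAC = 0x41.
P[3]: S = E(K, 0xAC) = 0xE6; 0x81 ⊕ 0xE6 = 0x67.
Blocks that differ from the original plaintext: P[2].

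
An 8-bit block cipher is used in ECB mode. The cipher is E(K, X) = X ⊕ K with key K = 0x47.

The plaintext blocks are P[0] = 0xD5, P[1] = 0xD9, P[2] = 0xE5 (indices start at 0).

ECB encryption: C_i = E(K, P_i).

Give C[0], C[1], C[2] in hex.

C[0] = 0x92, C[1] = 0x9E, C[2] = 0xA2

C[0]: E(K, 0xD5) = 0x92.
C[1]: E(K, 0xD9) = 0x9E.
C[2]: E(K, 0xE5) = 0xA2.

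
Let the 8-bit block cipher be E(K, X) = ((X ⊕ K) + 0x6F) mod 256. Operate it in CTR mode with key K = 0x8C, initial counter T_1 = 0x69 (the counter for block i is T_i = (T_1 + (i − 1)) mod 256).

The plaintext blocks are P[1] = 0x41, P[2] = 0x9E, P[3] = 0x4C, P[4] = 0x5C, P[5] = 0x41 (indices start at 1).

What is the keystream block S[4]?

0x4F

CTR encryption: S_i = E(K, T_i) where T_i is the counter for block i; C_i = P_i ⊕ S_i.
C[1]: T = 0x69, S = E(K, T) = 0x54; 0x41 ⊕ 0x54 = 0x15.
C[2]: T = 0x6A, S = E(K, T) = 0x55; 0x9E ⊕ 0x55 = 0xCB.
C[3]: T = 0x6B, S = E(K, T) = 0x56; 0x4C ⊕ 0x56 = 0x1A.
C[4]: T = 0x6C, S = E(K, T) = 0x4F; 0x5C ⊕ 0x4F = 0x13.
So S[4] = 0x4F.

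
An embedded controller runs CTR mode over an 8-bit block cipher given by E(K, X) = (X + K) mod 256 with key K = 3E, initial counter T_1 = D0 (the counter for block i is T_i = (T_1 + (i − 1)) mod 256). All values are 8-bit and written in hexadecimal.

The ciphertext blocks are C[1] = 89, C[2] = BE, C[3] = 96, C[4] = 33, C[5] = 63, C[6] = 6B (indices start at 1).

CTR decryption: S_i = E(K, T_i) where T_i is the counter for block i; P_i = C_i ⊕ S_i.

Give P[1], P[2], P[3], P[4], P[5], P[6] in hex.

P[1]: T = D0, S = E(K, T) = 0E; 89 ⊕ 0E = 87.
P[2]: T = D1, S = E(K, T) = 0F; BE ⊕ 0F = B1.
P[3]: T = D2, S = E(K, T) = 10; 96 ⊕ 10 = 86.
P[4]: T = D3, S = E(K, T) = 11; 33 ⊕ 11 = 22.
P[5]: T = D4, S = E(K, T) = 12; 63 ⊕ 12 = 71.
P[6]: T = D5, S = E(K, T) = 13; 6B ⊕ 13 = 78.

P[1] = 87, P[2] = B1, P[3] = 86, P[4] = 22, P[5] = 71, P[6] = 78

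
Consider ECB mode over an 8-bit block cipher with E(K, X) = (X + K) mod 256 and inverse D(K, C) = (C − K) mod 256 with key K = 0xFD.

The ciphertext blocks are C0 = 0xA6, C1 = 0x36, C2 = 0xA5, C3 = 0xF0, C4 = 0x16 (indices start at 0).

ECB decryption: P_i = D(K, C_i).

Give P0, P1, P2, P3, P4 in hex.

P0 = 0xA9, P1 = 0x39, P2 = 0xA8, P3 = 0xF3, P4 = 0x19

P0: D(K, 0xA6) = 0xA9.
P1: D(K, 0x36) = 0x39.
P2: D(K, 0xA5) = 0xA8.
P3: D(K, 0xF0) = 0xF3.
P4: D(K, 0x16) = 0x19.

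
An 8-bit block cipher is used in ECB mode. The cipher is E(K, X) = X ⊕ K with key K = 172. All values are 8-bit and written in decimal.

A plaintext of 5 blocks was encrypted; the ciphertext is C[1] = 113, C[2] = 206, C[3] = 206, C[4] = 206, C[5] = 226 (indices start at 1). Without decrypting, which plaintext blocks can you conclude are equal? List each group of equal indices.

P[2] = P[3] = P[4]

ECB encrypts each block independently with the same key, so equal ciphertext blocks imply equal plaintext blocks.
C[2] = C[3] = C[4] = 206, so P[2] = P[3] = P[4].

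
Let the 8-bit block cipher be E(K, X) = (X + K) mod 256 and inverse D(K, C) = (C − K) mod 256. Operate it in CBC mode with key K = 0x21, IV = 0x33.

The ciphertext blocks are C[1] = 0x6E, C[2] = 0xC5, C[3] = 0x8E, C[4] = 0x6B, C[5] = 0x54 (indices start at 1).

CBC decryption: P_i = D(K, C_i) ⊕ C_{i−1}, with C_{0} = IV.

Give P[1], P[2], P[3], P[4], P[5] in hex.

P[1]: D(K, 0x6E) = 0x4D; 0x4D ⊕ 0x33 = 0x7E.
P[2]: D(K, 0xC5) = 0xA4; 0xA4 ⊕ 0x6E = 0xCA.
P[3]: D(K, 0x8E) = 0x6D; 0x6D ⊕ 0xC5 = 0xA8.
P[4]: D(K, 0x6B) = 0x4A; 0x4A ⊕ 0x8E = 0xC4.
P[5]: D(K, 0x54) = 0x33; 0x33 ⊕ 0x6B = 0x58.

P[1] = 0x7E, P[2] = 0xCA, P[3] = 0xA8, P[4] = 0xC4, P[5] = 0x58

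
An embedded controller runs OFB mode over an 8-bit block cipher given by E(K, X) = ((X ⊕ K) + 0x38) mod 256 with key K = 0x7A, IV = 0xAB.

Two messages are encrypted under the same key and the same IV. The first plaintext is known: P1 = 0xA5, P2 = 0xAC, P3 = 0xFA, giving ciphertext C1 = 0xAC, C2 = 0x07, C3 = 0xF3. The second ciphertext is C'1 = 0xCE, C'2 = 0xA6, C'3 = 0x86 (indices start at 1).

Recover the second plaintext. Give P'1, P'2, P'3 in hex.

P'1 = 0xC7, P'2 = 0x0D, P'3 = 0x8F

In OFB with a reused IV, both messages share the same keystream S_i, so C_i ⊕ C'_i = P_i ⊕ P'_i and thus P'_i = P_i ⊕ C_i ⊕ C'_i.
P'1: 0xA5 ⊕ 0xAC ⊕ 0xCE = 0xC7.
P'2: 0xAC ⊕ 0x07 ⊕ 0xA6 = 0x0D.
P'3: 0xFA ⊕ 0xF3 ⊕ 0x86 = 0x8F.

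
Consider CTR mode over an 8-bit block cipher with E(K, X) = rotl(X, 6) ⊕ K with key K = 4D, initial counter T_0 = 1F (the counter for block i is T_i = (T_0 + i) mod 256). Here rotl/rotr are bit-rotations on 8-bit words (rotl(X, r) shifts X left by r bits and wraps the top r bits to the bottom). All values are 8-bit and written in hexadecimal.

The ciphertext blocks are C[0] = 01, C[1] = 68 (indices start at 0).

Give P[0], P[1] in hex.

P[0] = 8B, P[1] = 2D

CTR decryption: S_i = E(K, T_i) where T_i is the counter for block i; P_i = C_i ⊕ S_i.
P[0]: T = 1F, S = E(K, T) = 8A; 01 ⊕ 8A = 8B.
P[1]: T = 20, S = E(K, T) = 45; 68 ⊕ 45 = 2D.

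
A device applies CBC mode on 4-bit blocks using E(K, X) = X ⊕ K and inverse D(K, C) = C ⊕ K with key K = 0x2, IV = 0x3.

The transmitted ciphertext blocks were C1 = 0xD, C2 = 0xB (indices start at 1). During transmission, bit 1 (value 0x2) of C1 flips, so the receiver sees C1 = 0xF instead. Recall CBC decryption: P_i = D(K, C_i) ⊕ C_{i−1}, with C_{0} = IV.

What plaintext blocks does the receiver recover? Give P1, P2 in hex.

Only C1 changed, to 0xF. In CBC, a change in C_i garbles P_i and flips the same bit in P_{i+1}. Decrypting the received ciphertext:
P1: D(K, 0xF) = 0xD; 0xD ⊕ 0x3 = 0xE.
P2: D(K, 0xB) = 0x9; 0x9 ⊕ 0xF = 0x6.
Blocks that differ from the original plaintext: P1, P2.

P1 = 0xE, P2 = 0x6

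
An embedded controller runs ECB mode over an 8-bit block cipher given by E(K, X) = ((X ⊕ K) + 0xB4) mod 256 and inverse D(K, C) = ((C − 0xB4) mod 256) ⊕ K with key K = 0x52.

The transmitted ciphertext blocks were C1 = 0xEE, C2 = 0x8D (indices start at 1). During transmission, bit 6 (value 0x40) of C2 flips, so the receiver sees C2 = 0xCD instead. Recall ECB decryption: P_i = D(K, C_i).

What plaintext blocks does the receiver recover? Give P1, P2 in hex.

Only C2 changed, to 0xCD. In ECB, a change in C_i affects only P_i. Decrypting the received ciphertext:
P1: D(K, 0xEE) = 0x68.
P2: D(K, 0xCD) = 0x4B.
Blocks that differ from the original plaintext: P2.

P1 = 0x68, P2 = 0x4B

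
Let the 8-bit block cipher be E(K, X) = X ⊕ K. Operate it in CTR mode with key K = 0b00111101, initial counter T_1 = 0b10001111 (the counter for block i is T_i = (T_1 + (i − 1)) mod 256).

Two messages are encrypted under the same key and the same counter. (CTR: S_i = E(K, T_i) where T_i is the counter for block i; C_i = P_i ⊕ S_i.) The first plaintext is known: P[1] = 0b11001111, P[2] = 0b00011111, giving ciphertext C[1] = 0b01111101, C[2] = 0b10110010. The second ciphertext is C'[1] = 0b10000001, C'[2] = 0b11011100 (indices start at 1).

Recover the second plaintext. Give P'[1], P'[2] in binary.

In CTR with a reused counter, both messages share the same keystream S_i, so C_i ⊕ C'_i = P_i ⊕ P'_i and thus P'_i = P_i ⊕ C_i ⊕ C'_i.
P'[1]: 0b11001111 ⊕ 0b01111101 ⊕ 0b10000001 = 0b00110011.
P'[2]: 0b00011111 ⊕ 0b10110010 ⊕ 0b11011100 = 0b01110001.

P'[1] = 0b00110011, P'[2] = 0b01110001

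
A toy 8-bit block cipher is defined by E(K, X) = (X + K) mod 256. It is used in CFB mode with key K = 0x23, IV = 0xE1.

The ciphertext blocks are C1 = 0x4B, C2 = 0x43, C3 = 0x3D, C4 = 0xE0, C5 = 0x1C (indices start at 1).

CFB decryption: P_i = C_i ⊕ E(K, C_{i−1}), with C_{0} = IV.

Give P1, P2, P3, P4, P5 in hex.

P1: E(K, 0xE1) = 0x04; 0x4B ⊕ 0x04 = 0x4F.
P2: E(K, 0x4B) = 0x6E; 0x43 ⊕ 0x6E = 0x2D.
P3: E(K, 0x43) = 0x66; 0x3D ⊕ 0x66 = 0x5B.
P4: E(K, 0x3D) = 0x60; 0xE0 ⊕ 0x60 = 0x80.
P5: E(K, 0xE0) = 0x03; 0x1C ⊕ 0x03 = 0x1F.

P1 = 0x4F, P2 = 0x2D, P3 = 0x5B, P4 = 0x80, P5 = 0x1F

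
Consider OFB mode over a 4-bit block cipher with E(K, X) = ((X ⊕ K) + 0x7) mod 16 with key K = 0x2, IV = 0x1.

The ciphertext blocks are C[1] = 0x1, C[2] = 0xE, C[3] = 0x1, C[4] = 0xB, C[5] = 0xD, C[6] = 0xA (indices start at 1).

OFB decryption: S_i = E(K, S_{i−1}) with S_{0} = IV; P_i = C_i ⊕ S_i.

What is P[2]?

P[2] = 0x1

P[1]: S = E(K, 0x1) = 0xA; 0x1 ⊕ 0xA = 0xB.
P[2]: S = E(K, 0xA) = 0xF; 0xE ⊕ 0xF = 0x1.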